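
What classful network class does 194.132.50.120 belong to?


First octet: 194
Binary: 11000010
110xxxxx -> Class C (192-223)
Class C, default mask 255.255.255.0 (/24)


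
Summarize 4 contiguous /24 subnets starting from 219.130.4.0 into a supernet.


Original prefix: /24
Number of subnets: 4 = 2^2
New prefix = 24 - 2 = 22
Supernet: 219.130.4.0/22


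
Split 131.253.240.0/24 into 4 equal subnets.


New prefix = 24 + 2 = 26
Each subnet has 64 addresses
  131.253.240.0/26
  131.253.240.64/26
  131.253.240.128/26
  131.253.240.192/26
Subnets: 131.253.240.0/26, 131.253.240.64/26, 131.253.240.128/26, 131.253.240.192/26


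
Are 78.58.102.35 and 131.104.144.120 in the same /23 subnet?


Mask: 255.255.254.0
78.58.102.35 AND mask = 78.58.102.0
131.104.144.120 AND mask = 131.104.144.0
No, different subnets (78.58.102.0 vs 131.104.144.0)


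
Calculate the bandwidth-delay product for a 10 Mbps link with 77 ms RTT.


BDP = bandwidth * RTT
= 10 Mbps * 77 ms
= 10 * 1e6 * 77 / 1000 bits
= 770000 bits
= 96250 bytes
= 93.9941 KB
BDP = 770000 bits (96250 bytes)


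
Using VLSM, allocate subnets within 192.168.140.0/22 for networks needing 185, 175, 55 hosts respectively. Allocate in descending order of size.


185 hosts -> /24 (254 usable): 192.168.140.0/24
175 hosts -> /24 (254 usable): 192.168.141.0/24
55 hosts -> /26 (62 usable): 192.168.142.0/26
Allocation: 192.168.140.0/24 (185 hosts, 254 usable); 192.168.141.0/24 (175 hosts, 254 usable); 192.168.142.0/26 (55 hosts, 62 usable)


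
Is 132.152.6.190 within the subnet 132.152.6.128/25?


Subnet network: 132.152.6.128
Test IP AND mask: 132.152.6.128
Yes, 132.152.6.190 is in 132.152.6.128/25


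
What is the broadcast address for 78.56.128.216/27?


Network: 78.56.128.192/27
Host bits = 5
Set all host bits to 1:
Broadcast: 78.56.128.223


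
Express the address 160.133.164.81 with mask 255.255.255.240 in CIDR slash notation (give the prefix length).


Binary: 11111111.11111111.11111111.11110000
Count leading 1s
Prefix: /28


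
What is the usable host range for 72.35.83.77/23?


Network: 72.35.82.0
Broadcast: 72.35.83.255
First usable = network + 1
Last usable = broadcast - 1
Range: 72.35.82.1 to 72.35.83.254


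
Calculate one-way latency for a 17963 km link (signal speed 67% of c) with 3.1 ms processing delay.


Speed = 0.67 * 3e5 km/s = 201000 km/s
Propagation delay = 17963 / 201000 = 0.0894 s = 89.3682 ms
Processing delay = 3.1 ms
Total one-way latency = 92.4682 ms


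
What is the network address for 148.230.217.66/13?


IP:   10010100.11100110.11011001.01000010
Mask: 11111111.11111000.00000000.00000000
AND operation:
Net:  10010100.11100000.00000000.00000000
Network: 148.224.0.0/13


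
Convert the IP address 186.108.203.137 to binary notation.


186 = 10111010
108 = 01101100
203 = 11001011
137 = 10001001
Binary: 10111010.01101100.11001011.10001001


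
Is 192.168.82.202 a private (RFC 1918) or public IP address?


RFC 1918 private ranges:
  10.0.0.0/8 (10.0.0.0 - 10.255.255.255)
  172.16.0.0/12 (172.16.0.0 - 172.31.255.255)
  192.168.0.0/16 (192.168.0.0 - 192.168.255.255)
Private (in 192.168.0.0/16)


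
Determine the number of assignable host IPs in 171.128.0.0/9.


Host bits = 32 - 9 = 23
Total addresses = 2^23 = 8388608
Usable = total - 2 (network and broadcast)
Usable hosts: 8388606


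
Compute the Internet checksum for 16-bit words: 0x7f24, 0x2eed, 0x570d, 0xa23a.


Sum all words (with carry folding):
+ 0x7f24 = 0x7f24
+ 0x2eed = 0xae11
+ 0x570d = 0x051f
+ 0xa23a = 0xa759
One's complement: ~0xa759
Checksum = 0x58a6


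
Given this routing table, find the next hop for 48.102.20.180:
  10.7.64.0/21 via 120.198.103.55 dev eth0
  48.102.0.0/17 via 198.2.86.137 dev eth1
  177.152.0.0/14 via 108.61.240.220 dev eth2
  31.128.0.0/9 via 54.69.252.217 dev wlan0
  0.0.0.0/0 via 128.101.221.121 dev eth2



Longest prefix match for 48.102.20.180:
  /21 10.7.64.0: no
  /17 48.102.0.0: MATCH
  /14 177.152.0.0: no
  /9 31.128.0.0: no
  /0 0.0.0.0: MATCH
Selected: next-hop 198.2.86.137 via eth1 (matched /17)


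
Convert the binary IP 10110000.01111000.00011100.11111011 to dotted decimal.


10110000 = 176
01111000 = 120
00011100 = 28
11111011 = 251
IP: 176.120.28.251


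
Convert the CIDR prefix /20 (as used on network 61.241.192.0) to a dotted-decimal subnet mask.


/20 means 20 network bits, 12 host bits
Binary: 11111111111111111111000000000000
Mask: 255.255.240.0


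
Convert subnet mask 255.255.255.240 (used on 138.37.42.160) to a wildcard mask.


Subnet mask: 255.255.255.240
Wildcard = 255.255.255.255 - subnet mask
255 - 255 = 0
255 - 255 = 0
255 - 255 = 0
255 - 240 = 15
Wildcard: 0.0.0.15


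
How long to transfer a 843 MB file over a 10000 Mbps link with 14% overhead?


Effective throughput = 10000 * (1 - 14/100) = 8600 Mbps
File size in Mb = 843 * 8 = 6744 Mb
Time = 6744 / 8600
Time = 0.7842 seconds


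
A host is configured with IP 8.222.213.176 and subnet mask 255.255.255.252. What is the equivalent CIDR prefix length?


Binary: 11111111.11111111.11111111.11111100
Count leading 1s
Prefix: /30


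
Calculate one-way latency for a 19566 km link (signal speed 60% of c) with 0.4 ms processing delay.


Speed = 0.6 * 3e5 km/s = 180000 km/s
Propagation delay = 19566 / 180000 = 0.1087 s = 108.7 ms
Processing delay = 0.4 ms
Total one-way latency = 109.1 ms


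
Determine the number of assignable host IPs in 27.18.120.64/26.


Host bits = 32 - 26 = 6
Total addresses = 2^6 = 64
Usable = total - 2 (network and broadcast)
Usable hosts: 62


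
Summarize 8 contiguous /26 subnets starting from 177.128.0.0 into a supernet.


Original prefix: /26
Number of subnets: 8 = 2^3
New prefix = 26 - 3 = 23
Supernet: 177.128.0.0/23


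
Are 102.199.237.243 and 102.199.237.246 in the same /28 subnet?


Mask: 255.255.255.240
102.199.237.243 AND mask = 102.199.237.240
102.199.237.246 AND mask = 102.199.237.240
Yes, same subnet (102.199.237.240)


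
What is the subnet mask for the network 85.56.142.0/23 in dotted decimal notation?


/23 means 23 network bits, 9 host bits
Binary: 11111111111111111111111000000000
Mask: 255.255.254.0


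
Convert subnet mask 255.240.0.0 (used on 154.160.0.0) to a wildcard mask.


Subnet mask: 255.240.0.0
Wildcard = 255.255.255.255 - subnet mask
255 - 255 = 0
255 - 240 = 15
255 - 0 = 255
255 - 0 = 255
Wildcard: 0.15.255.255


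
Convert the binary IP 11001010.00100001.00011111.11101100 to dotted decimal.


11001010 = 202
00100001 = 33
00011111 = 31
11101100 = 236
IP: 202.33.31.236


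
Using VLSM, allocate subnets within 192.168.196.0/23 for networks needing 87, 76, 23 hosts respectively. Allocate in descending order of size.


87 hosts -> /25 (126 usable): 192.168.196.0/25
76 hosts -> /25 (126 usable): 192.168.196.128/25
23 hosts -> /27 (30 usable): 192.168.197.0/27
Allocation: 192.168.196.0/25 (87 hosts, 126 usable); 192.168.196.128/25 (76 hosts, 126 usable); 192.168.197.0/27 (23 hosts, 30 usable)


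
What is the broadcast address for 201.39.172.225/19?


Network: 201.39.160.0/19
Host bits = 13
Set all host bits to 1:
Broadcast: 201.39.191.255


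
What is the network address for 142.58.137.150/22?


IP:   10001110.00111010.10001001.10010110
Mask: 11111111.11111111.11111100.00000000
AND operation:
Net:  10001110.00111010.10001000.00000000
Network: 142.58.136.0/22


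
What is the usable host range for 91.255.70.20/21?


Network: 91.255.64.0
Broadcast: 91.255.71.255
First usable = network + 1
Last usable = broadcast - 1
Range: 91.255.64.1 to 91.255.71.254


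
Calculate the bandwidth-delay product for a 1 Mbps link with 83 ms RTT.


BDP = bandwidth * RTT
= 1 Mbps * 83 ms
= 1 * 1e6 * 83 / 1000 bits
= 83000 bits
= 10375 bytes
= 10.1318 KB
BDP = 83000 bits (10375 bytes)


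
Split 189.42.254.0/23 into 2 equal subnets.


New prefix = 23 + 1 = 24
Each subnet has 256 addresses
  189.42.254.0/24
  189.42.255.0/24
Subnets: 189.42.254.0/24, 189.42.255.0/24


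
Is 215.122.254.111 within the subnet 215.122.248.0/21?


Subnet network: 215.122.248.0
Test IP AND mask: 215.122.248.0
Yes, 215.122.254.111 is in 215.122.248.0/21


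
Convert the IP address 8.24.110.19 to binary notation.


8 = 00001000
24 = 00011000
110 = 01101110
19 = 00010011
Binary: 00001000.00011000.01101110.00010011


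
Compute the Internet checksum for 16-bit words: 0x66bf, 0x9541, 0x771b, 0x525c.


Sum all words (with carry folding):
+ 0x66bf = 0x66bf
+ 0x9541 = 0xfc00
+ 0x771b = 0x731c
+ 0x525c = 0xc578
One's complement: ~0xc578
Checksum = 0x3a87


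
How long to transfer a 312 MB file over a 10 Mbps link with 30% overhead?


Effective throughput = 10 * (1 - 30/100) = 7 Mbps
File size in Mb = 312 * 8 = 2496 Mb
Time = 2496 / 7
Time = 356.5714 seconds


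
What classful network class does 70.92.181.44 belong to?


First octet: 70
Binary: 01000110
0xxxxxxx -> Class A (1-126)
Class A, default mask 255.0.0.0 (/8)


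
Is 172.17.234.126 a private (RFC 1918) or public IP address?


RFC 1918 private ranges:
  10.0.0.0/8 (10.0.0.0 - 10.255.255.255)
  172.16.0.0/12 (172.16.0.0 - 172.31.255.255)
  192.168.0.0/16 (192.168.0.0 - 192.168.255.255)
Private (in 172.16.0.0/12)


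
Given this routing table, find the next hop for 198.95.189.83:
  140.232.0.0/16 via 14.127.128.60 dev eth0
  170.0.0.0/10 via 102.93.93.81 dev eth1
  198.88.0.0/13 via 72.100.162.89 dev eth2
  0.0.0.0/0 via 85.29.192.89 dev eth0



Longest prefix match for 198.95.189.83:
  /16 140.232.0.0: no
  /10 170.0.0.0: no
  /13 198.88.0.0: MATCH
  /0 0.0.0.0: MATCH
Selected: next-hop 72.100.162.89 via eth2 (matched /13)


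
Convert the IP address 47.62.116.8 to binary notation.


47 = 00101111
62 = 00111110
116 = 01110100
8 = 00001000
Binary: 00101111.00111110.01110100.00001000


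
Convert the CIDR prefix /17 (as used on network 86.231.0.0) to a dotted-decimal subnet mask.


/17 means 17 network bits, 15 host bits
Binary: 11111111111111111000000000000000
Mask: 255.255.128.0


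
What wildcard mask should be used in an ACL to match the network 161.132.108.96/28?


Subnet mask: 255.255.255.240
Wildcard = 255.255.255.255 - subnet mask
255 - 255 = 0
255 - 255 = 0
255 - 255 = 0
255 - 240 = 15
Wildcard: 0.0.0.15


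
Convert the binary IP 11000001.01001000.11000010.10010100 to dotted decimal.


11000001 = 193
01001000 = 72
11000010 = 194
10010100 = 148
IP: 193.72.194.148


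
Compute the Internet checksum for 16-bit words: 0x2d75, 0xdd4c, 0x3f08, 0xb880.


Sum all words (with carry folding):
+ 0x2d75 = 0x2d75
+ 0xdd4c = 0x0ac2
+ 0x3f08 = 0x49ca
+ 0xb880 = 0x024b
One's complement: ~0x024b
Checksum = 0xfdb4


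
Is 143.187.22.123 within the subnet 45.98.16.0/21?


Subnet network: 45.98.16.0
Test IP AND mask: 143.187.16.0
No, 143.187.22.123 is not in 45.98.16.0/21


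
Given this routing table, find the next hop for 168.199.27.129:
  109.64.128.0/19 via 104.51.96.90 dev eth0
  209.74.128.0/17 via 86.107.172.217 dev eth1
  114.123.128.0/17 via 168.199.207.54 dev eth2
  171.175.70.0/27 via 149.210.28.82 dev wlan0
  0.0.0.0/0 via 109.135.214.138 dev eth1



Longest prefix match for 168.199.27.129:
  /19 109.64.128.0: no
  /17 209.74.128.0: no
  /17 114.123.128.0: no
  /27 171.175.70.0: no
  /0 0.0.0.0: MATCH
Selected: next-hop 109.135.214.138 via eth1 (matched /0)


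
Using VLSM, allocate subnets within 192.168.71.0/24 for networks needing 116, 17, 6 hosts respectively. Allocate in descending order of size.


116 hosts -> /25 (126 usable): 192.168.71.0/25
17 hosts -> /27 (30 usable): 192.168.71.128/27
6 hosts -> /29 (6 usable): 192.168.71.160/29
Allocation: 192.168.71.0/25 (116 hosts, 126 usable); 192.168.71.128/27 (17 hosts, 30 usable); 192.168.71.160/29 (6 hosts, 6 usable)


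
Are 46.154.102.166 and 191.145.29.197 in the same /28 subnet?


Mask: 255.255.255.240
46.154.102.166 AND mask = 46.154.102.160
191.145.29.197 AND mask = 191.145.29.192
No, different subnets (46.154.102.160 vs 191.145.29.192)


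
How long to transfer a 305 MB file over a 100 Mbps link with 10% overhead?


Effective throughput = 100 * (1 - 10/100) = 90 Mbps
File size in Mb = 305 * 8 = 2440 Mb
Time = 2440 / 90
Time = 27.1111 seconds


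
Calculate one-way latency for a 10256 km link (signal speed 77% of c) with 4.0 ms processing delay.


Speed = 0.77 * 3e5 km/s = 231000 km/s
Propagation delay = 10256 / 231000 = 0.0444 s = 44.3983 ms
Processing delay = 4.0 ms
Total one-way latency = 48.3983 ms


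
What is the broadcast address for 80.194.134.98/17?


Network: 80.194.128.0/17
Host bits = 15
Set all host bits to 1:
Broadcast: 80.194.255.255


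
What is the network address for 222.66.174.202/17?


IP:   11011110.01000010.10101110.11001010
Mask: 11111111.11111111.10000000.00000000
AND operation:
Net:  11011110.01000010.10000000.00000000
Network: 222.66.128.0/17


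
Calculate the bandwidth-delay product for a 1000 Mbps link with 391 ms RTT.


BDP = bandwidth * RTT
= 1000 Mbps * 391 ms
= 1000 * 1e6 * 391 / 1000 bits
= 391000000 bits
= 48875000 bytes
= 47729.4922 KB
BDP = 391000000 bits (48875000 bytes)


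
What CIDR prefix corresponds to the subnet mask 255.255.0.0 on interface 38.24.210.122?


Binary: 11111111.11111111.00000000.00000000
Count leading 1s
Prefix: /16


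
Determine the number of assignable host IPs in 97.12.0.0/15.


Host bits = 32 - 15 = 17
Total addresses = 2^17 = 131072
Usable = total - 2 (network and broadcast)
Usable hosts: 131070


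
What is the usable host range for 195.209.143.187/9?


Network: 195.128.0.0
Broadcast: 195.255.255.255
First usable = network + 1
Last usable = broadcast - 1
Range: 195.128.0.1 to 195.255.255.254


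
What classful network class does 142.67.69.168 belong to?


First octet: 142
Binary: 10001110
10xxxxxx -> Class B (128-191)
Class B, default mask 255.255.0.0 (/16)


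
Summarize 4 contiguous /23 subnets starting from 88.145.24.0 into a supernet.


Original prefix: /23
Number of subnets: 4 = 2^2
New prefix = 23 - 2 = 21
Supernet: 88.145.24.0/21


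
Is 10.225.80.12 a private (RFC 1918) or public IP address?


RFC 1918 private ranges:
  10.0.0.0/8 (10.0.0.0 - 10.255.255.255)
  172.16.0.0/12 (172.16.0.0 - 172.31.255.255)
  192.168.0.0/16 (192.168.0.0 - 192.168.255.255)
Private (in 10.0.0.0/8)


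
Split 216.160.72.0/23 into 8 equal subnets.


New prefix = 23 + 3 = 26
Each subnet has 64 addresses
  216.160.72.0/26
  216.160.72.64/26
  216.160.72.128/26
  216.160.72.192/26
  216.160.73.0/26
  216.160.73.64/26
  216.160.73.128/26
  216.160.73.192/26
Subnets: 216.160.72.0/26, 216.160.72.64/26, 216.160.72.128/26, 216.160.72.192/26, 216.160.73.0/26, 216.160.73.64/26, 216.160.73.128/26, 216.160.73.192/26


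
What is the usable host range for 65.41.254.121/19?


Network: 65.41.224.0
Broadcast: 65.41.255.255
First usable = network + 1
Last usable = broadcast - 1
Range: 65.41.224.1 to 65.41.255.254


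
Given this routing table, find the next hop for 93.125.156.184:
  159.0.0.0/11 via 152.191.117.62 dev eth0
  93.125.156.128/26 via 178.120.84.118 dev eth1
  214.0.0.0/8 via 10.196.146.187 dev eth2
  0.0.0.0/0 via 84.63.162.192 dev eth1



Longest prefix match for 93.125.156.184:
  /11 159.0.0.0: no
  /26 93.125.156.128: MATCH
  /8 214.0.0.0: no
  /0 0.0.0.0: MATCH
Selected: next-hop 178.120.84.118 via eth1 (matched /26)


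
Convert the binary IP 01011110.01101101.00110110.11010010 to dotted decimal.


01011110 = 94
01101101 = 109
00110110 = 54
11010010 = 210
IP: 94.109.54.210


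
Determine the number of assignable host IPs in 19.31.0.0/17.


Host bits = 32 - 17 = 15
Total addresses = 2^15 = 32768
Usable = total - 2 (network and broadcast)
Usable hosts: 32766


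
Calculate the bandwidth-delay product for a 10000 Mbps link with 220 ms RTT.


BDP = bandwidth * RTT
= 10000 Mbps * 220 ms
= 10000 * 1e6 * 220 / 1000 bits
= 2200000000 bits
= 275000000 bytes
= 268554.6875 KB
BDP = 2200000000 bits (275000000 bytes)


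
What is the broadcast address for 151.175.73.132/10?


Network: 151.128.0.0/10
Host bits = 22
Set all host bits to 1:
Broadcast: 151.191.255.255


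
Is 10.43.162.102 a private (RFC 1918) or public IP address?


RFC 1918 private ranges:
  10.0.0.0/8 (10.0.0.0 - 10.255.255.255)
  172.16.0.0/12 (172.16.0.0 - 172.31.255.255)
  192.168.0.0/16 (192.168.0.0 - 192.168.255.255)
Private (in 10.0.0.0/8)


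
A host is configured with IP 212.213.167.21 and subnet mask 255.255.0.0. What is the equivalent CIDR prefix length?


Binary: 11111111.11111111.00000000.00000000
Count leading 1s
Prefix: /16


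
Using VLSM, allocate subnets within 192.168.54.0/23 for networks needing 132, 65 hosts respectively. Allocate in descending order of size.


132 hosts -> /24 (254 usable): 192.168.54.0/24
65 hosts -> /25 (126 usable): 192.168.55.0/25
Allocation: 192.168.54.0/24 (132 hosts, 254 usable); 192.168.55.0/25 (65 hosts, 126 usable)


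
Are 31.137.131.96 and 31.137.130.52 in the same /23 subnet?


Mask: 255.255.254.0
31.137.131.96 AND mask = 31.137.130.0
31.137.130.52 AND mask = 31.137.130.0
Yes, same subnet (31.137.130.0)


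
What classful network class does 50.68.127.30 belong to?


First octet: 50
Binary: 00110010
0xxxxxxx -> Class A (1-126)
Class A, default mask 255.0.0.0 (/8)


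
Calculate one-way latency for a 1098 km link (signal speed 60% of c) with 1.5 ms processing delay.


Speed = 0.6 * 3e5 km/s = 180000 km/s
Propagation delay = 1098 / 180000 = 0.0061 s = 6.1 ms
Processing delay = 1.5 ms
Total one-way latency = 7.6 ms


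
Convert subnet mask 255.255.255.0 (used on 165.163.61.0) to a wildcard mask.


Subnet mask: 255.255.255.0
Wildcard = 255.255.255.255 - subnet mask
255 - 255 = 0
255 - 255 = 0
255 - 255 = 0
255 - 0 = 255
Wildcard: 0.0.0.255


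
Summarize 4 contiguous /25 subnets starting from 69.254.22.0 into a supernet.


Original prefix: /25
Number of subnets: 4 = 2^2
New prefix = 25 - 2 = 23
Supernet: 69.254.22.0/23


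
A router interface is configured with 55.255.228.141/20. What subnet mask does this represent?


/20 means 20 network bits, 12 host bits
Binary: 11111111111111111111000000000000
Mask: 255.255.240.0


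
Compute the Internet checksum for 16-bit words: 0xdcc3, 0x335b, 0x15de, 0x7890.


Sum all words (with carry folding):
+ 0xdcc3 = 0xdcc3
+ 0x335b = 0x101f
+ 0x15de = 0x25fd
+ 0x7890 = 0x9e8d
One's complement: ~0x9e8d
Checksum = 0x6172


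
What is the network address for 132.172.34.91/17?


IP:   10000100.10101100.00100010.01011011
Mask: 11111111.11111111.10000000.00000000
AND operation:
Net:  10000100.10101100.00000000.00000000
Network: 132.172.0.0/17


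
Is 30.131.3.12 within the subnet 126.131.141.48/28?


Subnet network: 126.131.141.48
Test IP AND mask: 30.131.3.0
No, 30.131.3.12 is not in 126.131.141.48/28


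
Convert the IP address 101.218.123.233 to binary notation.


101 = 01100101
218 = 11011010
123 = 01111011
233 = 11101001
Binary: 01100101.11011010.01111011.11101001


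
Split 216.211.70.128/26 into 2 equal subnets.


New prefix = 26 + 1 = 27
Each subnet has 32 addresses
  216.211.70.128/27
  216.211.70.160/27
Subnets: 216.211.70.128/27, 216.211.70.160/27


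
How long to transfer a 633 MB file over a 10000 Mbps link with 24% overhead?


Effective throughput = 10000 * (1 - 24/100) = 7600 Mbps
File size in Mb = 633 * 8 = 5064 Mb
Time = 5064 / 7600
Time = 0.6663 seconds


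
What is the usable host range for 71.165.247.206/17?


Network: 71.165.128.0
Broadcast: 71.165.255.255
First usable = network + 1
Last usable = broadcast - 1
Range: 71.165.128.1 to 71.165.255.254


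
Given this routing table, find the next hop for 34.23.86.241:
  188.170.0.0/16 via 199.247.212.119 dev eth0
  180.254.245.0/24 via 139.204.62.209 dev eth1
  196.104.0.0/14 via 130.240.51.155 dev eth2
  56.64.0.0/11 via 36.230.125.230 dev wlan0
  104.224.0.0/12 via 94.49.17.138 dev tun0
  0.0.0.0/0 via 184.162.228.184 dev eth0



Longest prefix match for 34.23.86.241:
  /16 188.170.0.0: no
  /24 180.254.245.0: no
  /14 196.104.0.0: no
  /11 56.64.0.0: no
  /12 104.224.0.0: no
  /0 0.0.0.0: MATCH
Selected: next-hop 184.162.228.184 via eth0 (matched /0)


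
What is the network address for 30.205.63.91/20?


IP:   00011110.11001101.00111111.01011011
Mask: 11111111.11111111.11110000.00000000
AND operation:
Net:  00011110.11001101.00110000.00000000
Network: 30.205.48.0/20


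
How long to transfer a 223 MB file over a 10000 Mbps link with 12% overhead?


Effective throughput = 10000 * (1 - 12/100) = 8800 Mbps
File size in Mb = 223 * 8 = 1784 Mb
Time = 1784 / 8800
Time = 0.2027 seconds


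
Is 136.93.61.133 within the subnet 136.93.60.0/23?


Subnet network: 136.93.60.0
Test IP AND mask: 136.93.60.0
Yes, 136.93.61.133 is in 136.93.60.0/23


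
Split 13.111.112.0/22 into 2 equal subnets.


New prefix = 22 + 1 = 23
Each subnet has 512 addresses
  13.111.112.0/23
  13.111.114.0/23
Subnets: 13.111.112.0/23, 13.111.114.0/23


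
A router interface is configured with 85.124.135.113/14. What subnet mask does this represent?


/14 means 14 network bits, 18 host bits
Binary: 11111111111111000000000000000000
Mask: 255.252.0.0


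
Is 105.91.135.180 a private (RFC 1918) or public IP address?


RFC 1918 private ranges:
  10.0.0.0/8 (10.0.0.0 - 10.255.255.255)
  172.16.0.0/12 (172.16.0.0 - 172.31.255.255)
  192.168.0.0/16 (192.168.0.0 - 192.168.255.255)
Public (not in any RFC 1918 range)


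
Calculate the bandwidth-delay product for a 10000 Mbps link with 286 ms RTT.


BDP = bandwidth * RTT
= 10000 Mbps * 286 ms
= 10000 * 1e6 * 286 / 1000 bits
= 2860000000 bits
= 357500000 bytes
= 349121.0938 KB
BDP = 2860000000 bits (357500000 bytes)


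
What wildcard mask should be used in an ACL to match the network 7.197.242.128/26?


Subnet mask: 255.255.255.192
Wildcard = 255.255.255.255 - subnet mask
255 - 255 = 0
255 - 255 = 0
255 - 255 = 0
255 - 192 = 63
Wildcard: 0.0.0.63


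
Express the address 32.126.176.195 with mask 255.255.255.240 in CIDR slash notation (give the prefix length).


Binary: 11111111.11111111.11111111.11110000
Count leading 1s
Prefix: /28


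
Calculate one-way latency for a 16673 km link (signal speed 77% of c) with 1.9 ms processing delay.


Speed = 0.77 * 3e5 km/s = 231000 km/s
Propagation delay = 16673 / 231000 = 0.0722 s = 72.1775 ms
Processing delay = 1.9 ms
Total one-way latency = 74.0775 ms


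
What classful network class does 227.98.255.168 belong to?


First octet: 227
Binary: 11100011
1110xxxx -> Class D (224-239)
Class D (multicast), default mask N/A


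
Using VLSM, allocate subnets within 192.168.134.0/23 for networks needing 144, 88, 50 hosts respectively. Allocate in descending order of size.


144 hosts -> /24 (254 usable): 192.168.134.0/24
88 hosts -> /25 (126 usable): 192.168.135.0/25
50 hosts -> /26 (62 usable): 192.168.135.128/26
Allocation: 192.168.134.0/24 (144 hosts, 254 usable); 192.168.135.0/25 (88 hosts, 126 usable); 192.168.135.128/26 (50 hosts, 62 usable)


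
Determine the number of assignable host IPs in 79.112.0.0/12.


Host bits = 32 - 12 = 20
Total addresses = 2^20 = 1048576
Usable = total - 2 (network and broadcast)
Usable hosts: 1048574


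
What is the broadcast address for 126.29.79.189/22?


Network: 126.29.76.0/22
Host bits = 10
Set all host bits to 1:
Broadcast: 126.29.79.255


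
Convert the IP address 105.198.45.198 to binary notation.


105 = 01101001
198 = 11000110
45 = 00101101
198 = 11000110
Binary: 01101001.11000110.00101101.11000110


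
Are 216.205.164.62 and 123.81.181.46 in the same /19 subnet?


Mask: 255.255.224.0
216.205.164.62 AND mask = 216.205.160.0
123.81.181.46 AND mask = 123.81.160.0
No, different subnets (216.205.160.0 vs 123.81.160.0)


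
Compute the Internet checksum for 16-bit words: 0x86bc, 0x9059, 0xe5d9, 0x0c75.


Sum all words (with carry folding):
+ 0x86bc = 0x86bc
+ 0x9059 = 0x1716
+ 0xe5d9 = 0xfcef
+ 0x0c75 = 0x0965
One's complement: ~0x0965
Checksum = 0xf69a


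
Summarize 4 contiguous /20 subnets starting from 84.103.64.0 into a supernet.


Original prefix: /20
Number of subnets: 4 = 2^2
New prefix = 20 - 2 = 18
Supernet: 84.103.64.0/18


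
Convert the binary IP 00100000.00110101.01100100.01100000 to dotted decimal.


00100000 = 32
00110101 = 53
01100100 = 100
01100000 = 96
IP: 32.53.100.96


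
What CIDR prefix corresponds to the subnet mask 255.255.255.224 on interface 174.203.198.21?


Binary: 11111111.11111111.11111111.11100000
Count leading 1s
Prefix: /27


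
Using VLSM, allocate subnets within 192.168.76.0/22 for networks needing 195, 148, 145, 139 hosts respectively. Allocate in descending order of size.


195 hosts -> /24 (254 usable): 192.168.76.0/24
148 hosts -> /24 (254 usable): 192.168.77.0/24
145 hosts -> /24 (254 usable): 192.168.78.0/24
139 hosts -> /24 (254 usable): 192.168.79.0/24
Allocation: 192.168.76.0/24 (195 hosts, 254 usable); 192.168.77.0/24 (148 hosts, 254 usable); 192.168.78.0/24 (145 hosts, 254 usable); 192.168.79.0/24 (139 hosts, 254 usable)


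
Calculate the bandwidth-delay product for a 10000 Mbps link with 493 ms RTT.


BDP = bandwidth * RTT
= 10000 Mbps * 493 ms
= 10000 * 1e6 * 493 / 1000 bits
= 4930000000 bits
= 616250000 bytes
= 601806.6406 KB
BDP = 4930000000 bits (616250000 bytes)


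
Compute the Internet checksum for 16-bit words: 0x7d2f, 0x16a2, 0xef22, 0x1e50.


Sum all words (with carry folding):
+ 0x7d2f = 0x7d2f
+ 0x16a2 = 0x93d1
+ 0xef22 = 0x82f4
+ 0x1e50 = 0xa144
One's complement: ~0xa144
Checksum = 0x5ebb


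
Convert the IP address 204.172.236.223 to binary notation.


204 = 11001100
172 = 10101100
236 = 11101100
223 = 11011111
Binary: 11001100.10101100.11101100.11011111


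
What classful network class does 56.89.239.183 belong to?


First octet: 56
Binary: 00111000
0xxxxxxx -> Class A (1-126)
Class A, default mask 255.0.0.0 (/8)


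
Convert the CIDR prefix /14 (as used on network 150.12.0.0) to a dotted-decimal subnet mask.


/14 means 14 network bits, 18 host bits
Binary: 11111111111111000000000000000000
Mask: 255.252.0.0


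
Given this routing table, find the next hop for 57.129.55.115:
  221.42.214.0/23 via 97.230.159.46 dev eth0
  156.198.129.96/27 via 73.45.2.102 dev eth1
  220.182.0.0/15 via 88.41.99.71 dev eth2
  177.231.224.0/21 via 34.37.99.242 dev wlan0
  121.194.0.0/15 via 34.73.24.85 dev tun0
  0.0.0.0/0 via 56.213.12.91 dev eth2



Longest prefix match for 57.129.55.115:
  /23 221.42.214.0: no
  /27 156.198.129.96: no
  /15 220.182.0.0: no
  /21 177.231.224.0: no
  /15 121.194.0.0: no
  /0 0.0.0.0: MATCH
Selected: next-hop 56.213.12.91 via eth2 (matched /0)


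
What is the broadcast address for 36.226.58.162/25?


Network: 36.226.58.128/25
Host bits = 7
Set all host bits to 1:
Broadcast: 36.226.58.255


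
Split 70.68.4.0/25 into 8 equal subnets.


New prefix = 25 + 3 = 28
Each subnet has 16 addresses
  70.68.4.0/28
  70.68.4.16/28
  70.68.4.32/28
  70.68.4.48/28
  70.68.4.64/28
  70.68.4.80/28
  70.68.4.96/28
  70.68.4.112/28
Subnets: 70.68.4.0/28, 70.68.4.16/28, 70.68.4.32/28, 70.68.4.48/28, 70.68.4.64/28, 70.68.4.80/28, 70.68.4.96/28, 70.68.4.112/28


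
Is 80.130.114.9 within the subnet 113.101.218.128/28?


Subnet network: 113.101.218.128
Test IP AND mask: 80.130.114.0
No, 80.130.114.9 is not in 113.101.218.128/28


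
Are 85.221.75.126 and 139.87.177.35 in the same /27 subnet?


Mask: 255.255.255.224
85.221.75.126 AND mask = 85.221.75.96
139.87.177.35 AND mask = 139.87.177.32
No, different subnets (85.221.75.96 vs 139.87.177.32)


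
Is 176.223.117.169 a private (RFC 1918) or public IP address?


RFC 1918 private ranges:
  10.0.0.0/8 (10.0.0.0 - 10.255.255.255)
  172.16.0.0/12 (172.16.0.0 - 172.31.255.255)
  192.168.0.0/16 (192.168.0.0 - 192.168.255.255)
Public (not in any RFC 1918 range)


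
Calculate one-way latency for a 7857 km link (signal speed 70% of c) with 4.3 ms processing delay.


Speed = 0.7 * 3e5 km/s = 210000 km/s
Propagation delay = 7857 / 210000 = 0.0374 s = 37.4143 ms
Processing delay = 4.3 ms
Total one-way latency = 41.7143 ms


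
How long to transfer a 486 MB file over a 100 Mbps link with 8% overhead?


Effective throughput = 100 * (1 - 8/100) = 92 Mbps
File size in Mb = 486 * 8 = 3888 Mb
Time = 3888 / 92
Time = 42.2609 seconds


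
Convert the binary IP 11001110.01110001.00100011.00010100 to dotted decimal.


11001110 = 206
01110001 = 113
00100011 = 35
00010100 = 20
IP: 206.113.35.20


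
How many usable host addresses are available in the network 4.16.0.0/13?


Host bits = 32 - 13 = 19
Total addresses = 2^19 = 524288
Usable = total - 2 (network and broadcast)
Usable hosts: 524286


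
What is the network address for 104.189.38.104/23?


IP:   01101000.10111101.00100110.01101000
Mask: 11111111.11111111.11111110.00000000
AND operation:
Net:  01101000.10111101.00100110.00000000
Network: 104.189.38.0/23


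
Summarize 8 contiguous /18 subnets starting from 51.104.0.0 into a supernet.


Original prefix: /18
Number of subnets: 8 = 2^3
New prefix = 18 - 3 = 15
Supernet: 51.104.0.0/15


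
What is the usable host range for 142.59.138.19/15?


Network: 142.58.0.0
Broadcast: 142.59.255.255
First usable = network + 1
Last usable = broadcast - 1
Range: 142.58.0.1 to 142.59.255.254


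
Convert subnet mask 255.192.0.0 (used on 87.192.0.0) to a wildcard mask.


Subnet mask: 255.192.0.0
Wildcard = 255.255.255.255 - subnet mask
255 - 255 = 0
255 - 192 = 63
255 - 0 = 255
255 - 0 = 255
Wildcard: 0.63.255.255


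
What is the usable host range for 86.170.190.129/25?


Network: 86.170.190.128
Broadcast: 86.170.190.255
First usable = network + 1
Last usable = broadcast - 1
Range: 86.170.190.129 to 86.170.190.254


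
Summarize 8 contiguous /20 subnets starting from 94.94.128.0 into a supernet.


Original prefix: /20
Number of subnets: 8 = 2^3
New prefix = 20 - 3 = 17
Supernet: 94.94.128.0/17


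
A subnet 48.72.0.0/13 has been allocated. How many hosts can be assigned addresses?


Host bits = 32 - 13 = 19
Total addresses = 2^19 = 524288
Usable = total - 2 (network and broadcast)
Usable hosts: 524286


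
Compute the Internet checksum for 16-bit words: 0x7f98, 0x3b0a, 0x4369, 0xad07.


Sum all words (with carry folding):
+ 0x7f98 = 0x7f98
+ 0x3b0a = 0xbaa2
+ 0x4369 = 0xfe0b
+ 0xad07 = 0xab13
One's complement: ~0xab13
Checksum = 0x54ec


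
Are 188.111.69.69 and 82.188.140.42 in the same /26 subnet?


Mask: 255.255.255.192
188.111.69.69 AND mask = 188.111.69.64
82.188.140.42 AND mask = 82.188.140.0
No, different subnets (188.111.69.64 vs 82.188.140.0)


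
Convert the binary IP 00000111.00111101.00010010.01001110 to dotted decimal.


00000111 = 7
00111101 = 61
00010010 = 18
01001110 = 78
IP: 7.61.18.78


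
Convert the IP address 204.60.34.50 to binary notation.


204 = 11001100
60 = 00111100
34 = 00100010
50 = 00110010
Binary: 11001100.00111100.00100010.00110010


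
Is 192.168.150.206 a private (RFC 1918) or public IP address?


RFC 1918 private ranges:
  10.0.0.0/8 (10.0.0.0 - 10.255.255.255)
  172.16.0.0/12 (172.16.0.0 - 172.31.255.255)
  192.168.0.0/16 (192.168.0.0 - 192.168.255.255)
Private (in 192.168.0.0/16)


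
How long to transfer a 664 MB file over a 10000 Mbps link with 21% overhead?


Effective throughput = 10000 * (1 - 21/100) = 7900 Mbps
File size in Mb = 664 * 8 = 5312 Mb
Time = 5312 / 7900
Time = 0.6724 seconds


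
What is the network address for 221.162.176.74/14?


IP:   11011101.10100010.10110000.01001010
Mask: 11111111.11111100.00000000.00000000
AND operation:
Net:  11011101.10100000.00000000.00000000
Network: 221.160.0.0/14


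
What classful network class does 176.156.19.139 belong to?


First octet: 176
Binary: 10110000
10xxxxxx -> Class B (128-191)
Class B, default mask 255.255.0.0 (/16)


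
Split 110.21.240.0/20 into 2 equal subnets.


New prefix = 20 + 1 = 21
Each subnet has 2048 addresses
  110.21.240.0/21
  110.21.248.0/21
Subnets: 110.21.240.0/21, 110.21.248.0/21


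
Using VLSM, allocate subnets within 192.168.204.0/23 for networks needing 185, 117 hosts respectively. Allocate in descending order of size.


185 hosts -> /24 (254 usable): 192.168.204.0/24
117 hosts -> /25 (126 usable): 192.168.205.0/25
Allocation: 192.168.204.0/24 (185 hosts, 254 usable); 192.168.205.0/25 (117 hosts, 126 usable)


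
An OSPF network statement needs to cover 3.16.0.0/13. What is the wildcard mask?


Subnet mask: 255.248.0.0
Wildcard = 255.255.255.255 - subnet mask
255 - 255 = 0
255 - 248 = 7
255 - 0 = 255
255 - 0 = 255
Wildcard: 0.7.255.255


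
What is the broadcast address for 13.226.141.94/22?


Network: 13.226.140.0/22
Host bits = 10
Set all host bits to 1:
Broadcast: 13.226.143.255


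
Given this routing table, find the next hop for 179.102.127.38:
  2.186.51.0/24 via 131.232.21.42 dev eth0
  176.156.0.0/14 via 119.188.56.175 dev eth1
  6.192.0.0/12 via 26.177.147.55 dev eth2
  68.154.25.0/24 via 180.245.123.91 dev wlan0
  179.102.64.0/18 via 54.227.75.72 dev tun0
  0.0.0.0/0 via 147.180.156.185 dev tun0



Longest prefix match for 179.102.127.38:
  /24 2.186.51.0: no
  /14 176.156.0.0: no
  /12 6.192.0.0: no
  /24 68.154.25.0: no
  /18 179.102.64.0: MATCH
  /0 0.0.0.0: MATCH
Selected: next-hop 54.227.75.72 via tun0 (matched /18)


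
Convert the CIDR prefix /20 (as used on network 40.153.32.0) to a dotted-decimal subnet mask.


/20 means 20 network bits, 12 host bits
Binary: 11111111111111111111000000000000
Mask: 255.255.240.0


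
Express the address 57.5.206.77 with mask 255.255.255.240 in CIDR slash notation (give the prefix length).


Binary: 11111111.11111111.11111111.11110000
Count leading 1s
Prefix: /28


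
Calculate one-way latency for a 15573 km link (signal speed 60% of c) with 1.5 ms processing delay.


Speed = 0.6 * 3e5 km/s = 180000 km/s
Propagation delay = 15573 / 180000 = 0.0865 s = 86.5167 ms
Processing delay = 1.5 ms
Total one-way latency = 88.0167 ms


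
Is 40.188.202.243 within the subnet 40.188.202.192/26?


Subnet network: 40.188.202.192
Test IP AND mask: 40.188.202.192
Yes, 40.188.202.243 is in 40.188.202.192/26


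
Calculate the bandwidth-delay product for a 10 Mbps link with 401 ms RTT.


BDP = bandwidth * RTT
= 10 Mbps * 401 ms
= 10 * 1e6 * 401 / 1000 bits
= 4010000 bits
= 501250 bytes
= 489.502 KB
BDP = 4010000 bits (501250 bytes)


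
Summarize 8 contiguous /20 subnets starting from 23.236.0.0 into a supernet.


Original prefix: /20
Number of subnets: 8 = 2^3
New prefix = 20 - 3 = 17
Supernet: 23.236.0.0/17


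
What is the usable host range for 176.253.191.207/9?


Network: 176.128.0.0
Broadcast: 176.255.255.255
First usable = network + 1
Last usable = broadcast - 1
Range: 176.128.0.1 to 176.255.255.254


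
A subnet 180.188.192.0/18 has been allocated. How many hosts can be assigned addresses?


Host bits = 32 - 18 = 14
Total addresses = 2^14 = 16384
Usable = total - 2 (network and broadcast)
Usable hosts: 16382


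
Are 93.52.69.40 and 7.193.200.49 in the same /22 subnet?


Mask: 255.255.252.0
93.52.69.40 AND mask = 93.52.68.0
7.193.200.49 AND mask = 7.193.200.0
No, different subnets (93.52.68.0 vs 7.193.200.0)


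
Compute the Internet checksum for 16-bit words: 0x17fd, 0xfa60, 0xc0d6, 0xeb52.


Sum all words (with carry folding):
+ 0x17fd = 0x17fd
+ 0xfa60 = 0x125e
+ 0xc0d6 = 0xd334
+ 0xeb52 = 0xbe87
One's complement: ~0xbe87
Checksum = 0x4178


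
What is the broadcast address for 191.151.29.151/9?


Network: 191.128.0.0/9
Host bits = 23
Set all host bits to 1:
Broadcast: 191.255.255.255


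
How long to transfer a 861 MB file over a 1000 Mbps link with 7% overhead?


Effective throughput = 1000 * (1 - 7/100) = 930.0 Mbps
File size in Mb = 861 * 8 = 6888 Mb
Time = 6888 / 930.0
Time = 7.4065 seconds


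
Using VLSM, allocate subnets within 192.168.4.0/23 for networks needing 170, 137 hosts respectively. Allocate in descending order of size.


170 hosts -> /24 (254 usable): 192.168.4.0/24
137 hosts -> /24 (254 usable): 192.168.5.0/24
Allocation: 192.168.4.0/24 (170 hosts, 254 usable); 192.168.5.0/24 (137 hosts, 254 usable)


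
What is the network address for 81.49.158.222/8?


IP:   01010001.00110001.10011110.11011110
Mask: 11111111.00000000.00000000.00000000
AND operation:
Net:  01010001.00000000.00000000.00000000
Network: 81.0.0.0/8


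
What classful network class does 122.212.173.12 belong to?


First octet: 122
Binary: 01111010
0xxxxxxx -> Class A (1-126)
Class A, default mask 255.0.0.0 (/8)


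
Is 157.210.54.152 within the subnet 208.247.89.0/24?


Subnet network: 208.247.89.0
Test IP AND mask: 157.210.54.0
No, 157.210.54.152 is not in 208.247.89.0/24


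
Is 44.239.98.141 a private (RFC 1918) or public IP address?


RFC 1918 private ranges:
  10.0.0.0/8 (10.0.0.0 - 10.255.255.255)
  172.16.0.0/12 (172.16.0.0 - 172.31.255.255)
  192.168.0.0/16 (192.168.0.0 - 192.168.255.255)
Public (not in any RFC 1918 range)


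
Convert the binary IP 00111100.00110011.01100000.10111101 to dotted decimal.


00111100 = 60
00110011 = 51
01100000 = 96
10111101 = 189
IP: 60.51.96.189


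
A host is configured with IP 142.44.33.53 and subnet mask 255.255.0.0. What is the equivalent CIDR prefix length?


Binary: 11111111.11111111.00000000.00000000
Count leading 1s
Prefix: /16


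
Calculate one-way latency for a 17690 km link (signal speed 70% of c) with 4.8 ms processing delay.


Speed = 0.7 * 3e5 km/s = 210000 km/s
Propagation delay = 17690 / 210000 = 0.0842 s = 84.2381 ms
Processing delay = 4.8 ms
Total one-way latency = 89.0381 ms


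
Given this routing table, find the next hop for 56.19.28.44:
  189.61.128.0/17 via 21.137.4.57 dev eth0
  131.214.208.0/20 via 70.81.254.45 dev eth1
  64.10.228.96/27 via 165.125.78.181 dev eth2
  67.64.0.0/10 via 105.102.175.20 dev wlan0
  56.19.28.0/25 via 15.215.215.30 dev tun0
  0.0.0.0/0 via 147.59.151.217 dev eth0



Longest prefix match for 56.19.28.44:
  /17 189.61.128.0: no
  /20 131.214.208.0: no
  /27 64.10.228.96: no
  /10 67.64.0.0: no
  /25 56.19.28.0: MATCH
  /0 0.0.0.0: MATCH
Selected: next-hop 15.215.215.30 via tun0 (matched /25)


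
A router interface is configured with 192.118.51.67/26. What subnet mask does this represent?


/26 means 26 network bits, 6 host bits
Binary: 11111111111111111111111111000000
Mask: 255.255.255.192


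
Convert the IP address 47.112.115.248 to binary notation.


47 = 00101111
112 = 01110000
115 = 01110011
248 = 11111000
Binary: 00101111.01110000.01110011.11111000


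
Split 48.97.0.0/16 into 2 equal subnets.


New prefix = 16 + 1 = 17
Each subnet has 32768 addresses
  48.97.0.0/17
  48.97.128.0/17
Subnets: 48.97.0.0/17, 48.97.128.0/17


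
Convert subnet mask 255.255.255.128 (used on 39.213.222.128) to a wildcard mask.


Subnet mask: 255.255.255.128
Wildcard = 255.255.255.255 - subnet mask
255 - 255 = 0
255 - 255 = 0
255 - 255 = 0
255 - 128 = 127
Wildcard: 0.0.0.127


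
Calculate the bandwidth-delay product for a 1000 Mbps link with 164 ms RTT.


BDP = bandwidth * RTT
= 1000 Mbps * 164 ms
= 1000 * 1e6 * 164 / 1000 bits
= 164000000 bits
= 20500000 bytes
= 20019.5312 KB
BDP = 164000000 bits (20500000 bytes)


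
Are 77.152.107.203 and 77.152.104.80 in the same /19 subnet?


Mask: 255.255.224.0
77.152.107.203 AND mask = 77.152.96.0
77.152.104.80 AND mask = 77.152.96.0
Yes, same subnet (77.152.96.0)


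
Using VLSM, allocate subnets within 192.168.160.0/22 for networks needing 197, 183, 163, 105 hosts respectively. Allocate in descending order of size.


197 hosts -> /24 (254 usable): 192.168.160.0/24
183 hosts -> /24 (254 usable): 192.168.161.0/24
163 hosts -> /24 (254 usable): 192.168.162.0/24
105 hosts -> /25 (126 usable): 192.168.163.0/25
Allocation: 192.168.160.0/24 (197 hosts, 254 usable); 192.168.161.0/24 (183 hosts, 254 usable); 192.168.162.0/24 (163 hosts, 254 usable); 192.168.163.0/25 (105 hosts, 126 usable)
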